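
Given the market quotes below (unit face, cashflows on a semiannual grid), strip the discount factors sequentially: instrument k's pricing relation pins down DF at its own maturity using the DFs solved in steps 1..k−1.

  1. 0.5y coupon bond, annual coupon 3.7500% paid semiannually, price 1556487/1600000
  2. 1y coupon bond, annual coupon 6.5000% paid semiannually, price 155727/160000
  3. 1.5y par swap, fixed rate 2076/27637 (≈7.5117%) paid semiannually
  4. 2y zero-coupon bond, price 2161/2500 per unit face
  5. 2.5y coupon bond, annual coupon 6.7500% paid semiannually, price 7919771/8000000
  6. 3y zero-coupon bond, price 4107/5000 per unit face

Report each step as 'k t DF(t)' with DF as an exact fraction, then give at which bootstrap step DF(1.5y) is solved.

step 1 [0.5y] bond c/2=3/160: DF=(1556487/1600000 − 3/160·(0))/(1+3/160) = 9549/10000 ≈ 0.954900
step 2 [1y] bond c/2=13/400: DF=(155727/160000 − 13/400·(0.954900))/(1+13/400) = 4563/5000 ≈ 0.912600
step 3 [1.5y] swap r/2=1038/27637: DF=(1 − 1038/27637·(0.954900+0.912600))/(1+1038/27637) = 4481/5000 ≈ 0.896200
step 4 [2y] zero: DF = P = 2161/2500 ≈ 0.864400
step 5 [2.5y] bond c/2=27/800: DF=(7919771/8000000 − 27/800·(0.954900+0.912600+0.896200+0.864400))/(1+27/800) = 1049/1250 ≈ 0.839200
step 6 [3y] zero: DF = P = 4107/5000 ≈ 0.821400

1 1/2 9549/10000
2 1 4563/5000
3 3/2 4481/5000
4 2 2161/2500
5 5/2 1049/1250
6 3 4107/5000
DF(1.5y) is solved at step 3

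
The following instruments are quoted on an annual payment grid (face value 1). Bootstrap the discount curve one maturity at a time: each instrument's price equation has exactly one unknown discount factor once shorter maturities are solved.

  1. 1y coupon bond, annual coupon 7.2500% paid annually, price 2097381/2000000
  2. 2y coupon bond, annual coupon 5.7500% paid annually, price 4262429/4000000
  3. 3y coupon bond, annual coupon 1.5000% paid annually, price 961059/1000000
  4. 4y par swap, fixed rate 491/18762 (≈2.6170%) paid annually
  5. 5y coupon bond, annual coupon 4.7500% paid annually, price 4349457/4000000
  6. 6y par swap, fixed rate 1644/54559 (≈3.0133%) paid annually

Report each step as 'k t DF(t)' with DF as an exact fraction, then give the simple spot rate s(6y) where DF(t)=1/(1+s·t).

1 1 4889/5000
2 2 1909/2000
3 3 9183/10000
4 4 4509/5000
5 5 8679/10000
6 6 2089/2500
s(6y) = (1/(2089/2500) − 1)/(6) = 137/4178 ≈ 3.2791%

step 1 [1y] bond c/1=29/400: DF=(2097381/2000000 − 29/400·(0))/(1+29/400) = 4889/5000 ≈ 0.977800
step 2 [2y] bond c/1=23/400: DF=(4262429/4000000 − 23/400·(0.977800))/(1+23/400) = 1909/2000 ≈ 0.954500
step 3 [3y] bond c/1=3/200: DF=(961059/1000000 − 3/200·(0.977800+0.954500))/(1+3/200) = 9183/10000 ≈ 0.918300
step 4 [4y] swap r/1=491/18762: DF=(1 − 491/18762·(0.977800+0.954500+0.918300))/(1+491/18762) = 4509/5000 ≈ 0.901800
step 5 [5y] bond c/1=19/400: DF=(4349457/4000000 − 19/400·(0.977800+0.954500+0.918300+0.901800))/(1+19/400) = 8679/10000 ≈ 0.867900
step 6 [6y] swap r/1=1644/54559: DF=(1 − 1644/54559·(0.977800+0.954500+0.918300+0.901800+0.867900))/(1+1644/54559) = 2089/2500 ≈ 0.835600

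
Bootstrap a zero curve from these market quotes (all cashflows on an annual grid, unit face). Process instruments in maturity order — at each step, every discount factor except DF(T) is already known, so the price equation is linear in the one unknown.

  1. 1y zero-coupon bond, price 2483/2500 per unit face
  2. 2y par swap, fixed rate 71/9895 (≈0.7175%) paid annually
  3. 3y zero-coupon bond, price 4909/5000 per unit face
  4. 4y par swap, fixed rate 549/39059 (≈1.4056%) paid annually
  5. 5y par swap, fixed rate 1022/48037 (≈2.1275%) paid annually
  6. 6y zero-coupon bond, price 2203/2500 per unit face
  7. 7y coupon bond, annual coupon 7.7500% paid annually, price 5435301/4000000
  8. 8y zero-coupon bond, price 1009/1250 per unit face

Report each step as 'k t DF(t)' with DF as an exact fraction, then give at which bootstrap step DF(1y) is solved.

1 1 2483/2500
2 2 4929/5000
3 3 4909/5000
4 4 9451/10000
5 5 4489/5000
6 6 2203/2500
7 7 4261/5000
8 8 1009/1250
DF(1y) is solved at step 1

step 1 [1y] zero: DF = P = 2483/2500 ≈ 0.993200
step 2 [2y] swap r/1=71/9895: DF=(1 − 71/9895·(0.993200))/(1+71/9895) = 4929/5000 ≈ 0.985800
step 3 [3y] zero: DF = P = 4909/5000 ≈ 0.981800
step 4 [4y] swap r/1=549/39059: DF=(1 − 549/39059·(0.993200+0.985800+0.981800))/(1+549/39059) = 9451/10000 ≈ 0.945100
step 5 [5y] swap r/1=1022/48037: DF=(1 − 1022/48037·(0.993200+0.985800+0.981800+0.945100))/(1+1022/48037) = 4489/5000 ≈ 0.897800
step 6 [6y] zero: DF = P = 2203/2500 ≈ 0.881200
step 7 [7y] bond c/1=31/400: DF=(5435301/4000000 − 31/400·(0.993200+0.985800+0.981800+0.945100+0.897800+0.881200))/(1+31/400) = 4261/5000 ≈ 0.852200
step 8 [8y] zero: DF = P = 1009/1250 ≈ 0.807200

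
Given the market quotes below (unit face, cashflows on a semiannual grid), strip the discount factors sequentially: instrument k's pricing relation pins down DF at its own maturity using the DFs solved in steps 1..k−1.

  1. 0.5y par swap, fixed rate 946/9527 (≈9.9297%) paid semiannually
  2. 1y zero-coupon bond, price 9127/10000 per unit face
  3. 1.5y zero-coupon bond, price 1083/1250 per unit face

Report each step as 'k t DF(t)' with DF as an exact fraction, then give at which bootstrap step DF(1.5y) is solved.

1 1/2 9527/10000
2 1 9127/10000
3 3/2 1083/1250
DF(1.5y) is solved at step 3

step 1 [0.5y] swap r/2=473/9527: DF=(1 − 473/9527·(0))/(1+473/9527) = 9527/10000 ≈ 0.952700
step 2 [1y] zero: DF = P = 9127/10000 ≈ 0.912700
step 3 [1.5y] zero: DF = P = 1083/1250 ≈ 0.866400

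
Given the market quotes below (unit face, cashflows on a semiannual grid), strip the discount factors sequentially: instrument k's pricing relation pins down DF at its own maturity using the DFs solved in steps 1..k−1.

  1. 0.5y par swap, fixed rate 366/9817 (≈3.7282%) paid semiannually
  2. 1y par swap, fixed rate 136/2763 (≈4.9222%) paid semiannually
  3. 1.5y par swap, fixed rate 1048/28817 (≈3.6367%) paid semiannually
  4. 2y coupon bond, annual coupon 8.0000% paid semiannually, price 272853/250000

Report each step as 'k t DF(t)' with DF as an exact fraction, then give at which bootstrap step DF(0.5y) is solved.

1 1/2 9817/10000
2 1 2381/2500
3 3/2 2369/2500
4 2 4693/5000
DF(0.5y) is solved at step 1

step 1 [0.5y] swap r/2=183/9817: DF=(1 − 183/9817·(0))/(1+183/9817) = 9817/10000 ≈ 0.981700
step 2 [1y] swap r/2=68/2763: DF=(1 − 68/2763·(0.981700))/(1+68/2763) = 2381/2500 ≈ 0.952400
step 3 [1.5y] swap r/2=524/28817: DF=(1 − 524/28817·(0.981700+0.952400))/(1+524/28817) = 2369/2500 ≈ 0.947600
step 4 [2y] bond c/2=1/25: DF=(272853/250000 − 1/25·(0.981700+0.952400+0.947600))/(1+1/25) = 4693/5000 ≈ 0.938600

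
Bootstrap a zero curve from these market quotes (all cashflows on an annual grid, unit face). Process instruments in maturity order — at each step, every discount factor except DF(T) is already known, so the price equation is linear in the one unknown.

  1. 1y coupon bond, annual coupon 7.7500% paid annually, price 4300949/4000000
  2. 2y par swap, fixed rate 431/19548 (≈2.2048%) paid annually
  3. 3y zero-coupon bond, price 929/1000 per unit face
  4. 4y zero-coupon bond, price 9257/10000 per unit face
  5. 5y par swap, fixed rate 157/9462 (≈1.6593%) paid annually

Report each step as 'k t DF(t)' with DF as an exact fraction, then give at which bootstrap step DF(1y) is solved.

1 1 9979/10000
2 2 9569/10000
3 3 929/1000
4 4 9257/10000
5 5 1843/2000
DF(1y) is solved at step 1

step 1 [1y] bond c/1=31/400: DF=(4300949/4000000 − 31/400·(0))/(1+31/400) = 9979/10000 ≈ 0.997900
step 2 [2y] swap r/1=431/19548: DF=(1 − 431/19548·(0.997900))/(1+431/19548) = 9569/10000 ≈ 0.956900
step 3 [3y] zero: DF = P = 929/1000 ≈ 0.929000
step 4 [4y] zero: DF = P = 9257/10000 ≈ 0.925700
step 5 [5y] swap r/1=157/9462: DF=(1 − 157/9462·(0.997900+0.956900+0.929000+0.925700))/(1+157/9462) = 1843/2000 ≈ 0.921500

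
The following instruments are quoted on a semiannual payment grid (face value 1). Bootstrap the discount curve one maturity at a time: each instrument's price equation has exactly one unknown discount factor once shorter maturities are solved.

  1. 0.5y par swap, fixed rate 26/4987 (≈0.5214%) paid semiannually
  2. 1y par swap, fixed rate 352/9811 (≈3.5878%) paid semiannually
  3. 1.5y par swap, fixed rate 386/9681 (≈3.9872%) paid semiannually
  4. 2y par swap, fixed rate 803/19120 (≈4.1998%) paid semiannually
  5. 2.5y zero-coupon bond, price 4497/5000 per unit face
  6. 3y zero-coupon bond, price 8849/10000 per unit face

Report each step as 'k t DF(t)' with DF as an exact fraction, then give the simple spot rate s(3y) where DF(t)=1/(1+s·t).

1 1/2 4987/5000
2 1 603/625
3 3/2 9421/10000
4 2 9197/10000
5 5/2 4497/5000
6 3 8849/10000
s(3y) = (1/(8849/10000) − 1)/(3) = 1151/26547 ≈ 4.3357%

step 1 [0.5y] swap r/2=13/4987: DF=(1 − 13/4987·(0))/(1+13/4987) = 4987/5000 ≈ 0.997400
step 2 [1y] swap r/2=176/9811: DF=(1 − 176/9811·(0.997400))/(1+176/9811) = 603/625 ≈ 0.964800
step 3 [1.5y] swap r/2=193/9681: DF=(1 − 193/9681·(0.997400+0.964800))/(1+193/9681) = 9421/10000 ≈ 0.942100
step 4 [2y] swap r/2=803/38240: DF=(1 − 803/38240·(0.997400+0.964800+0.942100))/(1+803/38240) = 9197/10000 ≈ 0.919700
step 5 [2.5y] zero: DF = P = 4497/5000 ≈ 0.899400
step 6 [3y] zero: DF = P = 8849/10000 ≈ 0.884900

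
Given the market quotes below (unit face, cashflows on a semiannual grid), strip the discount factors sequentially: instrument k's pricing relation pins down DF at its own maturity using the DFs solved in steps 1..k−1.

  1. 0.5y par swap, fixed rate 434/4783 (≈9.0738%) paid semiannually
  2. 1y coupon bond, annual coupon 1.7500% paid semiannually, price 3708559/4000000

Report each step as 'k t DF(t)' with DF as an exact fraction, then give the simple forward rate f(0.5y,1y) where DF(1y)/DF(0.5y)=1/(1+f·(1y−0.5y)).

1 1/2 4783/5000
2 1 2277/2500
f(0.5y,1y) = ((4783/5000)/(2277/2500) − 1)/(1/2) = 229/2277 ≈ 10.0571%

step 1 [0.5y] swap r/2=217/4783: DF=(1 − 217/4783·(0))/(1+217/4783) = 4783/5000 ≈ 0.956600
step 2 [1y] bond c/2=7/800: DF=(3708559/4000000 − 7/800·(0.956600))/(1+7/800) = 2277/2500 ≈ 0.910800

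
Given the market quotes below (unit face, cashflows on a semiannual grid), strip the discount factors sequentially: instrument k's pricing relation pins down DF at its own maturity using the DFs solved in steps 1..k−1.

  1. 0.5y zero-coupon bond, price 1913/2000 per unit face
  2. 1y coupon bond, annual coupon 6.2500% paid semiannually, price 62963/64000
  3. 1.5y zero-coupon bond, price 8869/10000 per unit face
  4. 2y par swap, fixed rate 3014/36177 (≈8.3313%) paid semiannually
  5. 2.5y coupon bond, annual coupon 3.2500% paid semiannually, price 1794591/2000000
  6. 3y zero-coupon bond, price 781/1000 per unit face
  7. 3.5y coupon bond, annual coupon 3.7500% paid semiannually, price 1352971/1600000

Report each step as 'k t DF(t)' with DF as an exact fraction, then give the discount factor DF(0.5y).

1 1/2 1913/2000
2 1 37/40
3 3/2 8869/10000
4 2 8493/10000
5 5/2 8251/10000
6 3 781/1000
7 7/2 7339/10000
DF(0.5y) = 1913/2000 ≈ 0.956500

step 1 [0.5y] zero: DF = P = 1913/2000 ≈ 0.956500
step 2 [1y] bond c/2=1/32: DF=(62963/64000 − 1/32·(0.956500))/(1+1/32) = 37/40 ≈ 0.925000
step 3 [1.5y] zero: DF = P = 8869/10000 ≈ 0.886900
step 4 [2y] swap r/2=1507/36177: DF=(1 − 1507/36177·(0.956500+0.925000+0.886900))/(1+1507/36177) = 8493/10000 ≈ 0.849300
step 5 [2.5y] bond c/2=13/800: DF=(1794591/2000000 − 13/800·(0.956500+0.925000+0.886900+0.849300))/(1+13/800) = 8251/10000 ≈ 0.825100
step 6 [3y] zero: DF = P = 781/1000 ≈ 0.781000
step 7 [3.5y] bond c/2=3/160: DF=(1352971/1600000 − 3/160·(0.956500+0.925000+0.886900+0.849300+0.825100+0.781000))/(1+3/160) = 7339/10000 ≈ 0.733900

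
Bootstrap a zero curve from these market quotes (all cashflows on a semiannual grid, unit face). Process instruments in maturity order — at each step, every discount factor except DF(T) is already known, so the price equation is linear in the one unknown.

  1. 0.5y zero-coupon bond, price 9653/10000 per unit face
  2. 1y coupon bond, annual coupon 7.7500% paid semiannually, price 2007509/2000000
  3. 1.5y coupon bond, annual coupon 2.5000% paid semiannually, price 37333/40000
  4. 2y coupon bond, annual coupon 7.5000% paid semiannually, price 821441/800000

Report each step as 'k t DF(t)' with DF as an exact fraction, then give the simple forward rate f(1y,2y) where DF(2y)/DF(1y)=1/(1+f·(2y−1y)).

1 1/2 9653/10000
2 1 9303/10000
3 3/2 1123/1250
4 2 8887/10000
f(1y,2y) = ((9303/10000)/(8887/10000) − 1)/(1) = 416/8887 ≈ 4.6810%

step 1 [0.5y] zero: DF = P = 9653/10000 ≈ 0.965300
step 2 [1y] bond c/2=31/800: DF=(2007509/2000000 − 31/800·(0.965300))/(1+31/800) = 9303/10000 ≈ 0.930300
step 3 [1.5y] bond c/2=1/80: DF=(37333/40000 − 1/80·(0.965300+0.930300))/(1+1/80) = 1123/1250 ≈ 0.898400
step 4 [2y] bond c/2=3/80: DF=(821441/800000 − 3/80·(0.965300+0.930300+0.898400))/(1+3/80) = 8887/10000 ≈ 0.888700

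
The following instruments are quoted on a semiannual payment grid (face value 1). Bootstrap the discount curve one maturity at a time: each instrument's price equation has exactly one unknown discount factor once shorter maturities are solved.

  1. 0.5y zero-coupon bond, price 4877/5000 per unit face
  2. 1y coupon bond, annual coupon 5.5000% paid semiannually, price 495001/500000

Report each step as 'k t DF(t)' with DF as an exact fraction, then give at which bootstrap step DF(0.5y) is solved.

step 1 [0.5y] zero: DF = P = 4877/5000 ≈ 0.975400
step 2 [1y] bond c/2=11/400: DF=(495001/500000 − 11/400·(0.975400))/(1+11/400) = 4687/5000 ≈ 0.937400

1 1/2 4877/5000
2 1 4687/5000
DF(0.5y) is solved at step 1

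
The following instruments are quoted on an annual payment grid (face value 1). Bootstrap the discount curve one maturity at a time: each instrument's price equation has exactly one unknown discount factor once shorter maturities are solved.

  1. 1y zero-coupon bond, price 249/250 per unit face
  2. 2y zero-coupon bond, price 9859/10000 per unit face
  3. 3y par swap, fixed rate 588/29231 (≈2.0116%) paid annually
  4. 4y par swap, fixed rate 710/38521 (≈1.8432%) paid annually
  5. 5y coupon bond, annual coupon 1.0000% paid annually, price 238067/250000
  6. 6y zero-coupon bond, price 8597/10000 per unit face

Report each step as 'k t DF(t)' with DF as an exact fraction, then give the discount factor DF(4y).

1 1 249/250
2 2 9859/10000
3 3 2353/2500
4 4 929/1000
5 5 9047/10000
6 6 8597/10000
DF(4y) = 929/1000 ≈ 0.929000

step 1 [1y] zero: DF = P = 249/250 ≈ 0.996000
step 2 [2y] zero: DF = P = 9859/10000 ≈ 0.985900
step 3 [3y] swap r/1=588/29231: DF=(1 − 588/29231·(0.996000+0.985900))/(1+588/29231) = 2353/2500 ≈ 0.941200
step 4 [4y] swap r/1=710/38521: DF=(1 − 710/38521·(0.996000+0.985900+0.941200))/(1+710/38521) = 929/1000 ≈ 0.929000
step 5 [5y] bond c/1=1/100: DF=(238067/250000 − 1/100·(0.996000+0.985900+0.941200+0.929000))/(1+1/100) = 9047/10000 ≈ 0.904700
step 6 [6y] zero: DF = P = 8597/10000 ≈ 0.859700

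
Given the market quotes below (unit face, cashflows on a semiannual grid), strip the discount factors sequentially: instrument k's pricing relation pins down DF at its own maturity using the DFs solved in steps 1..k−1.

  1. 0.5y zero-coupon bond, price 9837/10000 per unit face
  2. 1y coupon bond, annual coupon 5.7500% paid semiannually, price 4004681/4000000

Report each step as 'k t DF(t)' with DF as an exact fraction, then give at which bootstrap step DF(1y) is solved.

1 1/2 9837/10000
2 1 9457/10000
DF(1y) is solved at step 2

step 1 [0.5y] zero: DF = P = 9837/10000 ≈ 0.983700
step 2 [1y] bond c/2=23/800: DF=(4004681/4000000 − 23/800·(0.983700))/(1+23/800) = 9457/10000 ≈ 0.945700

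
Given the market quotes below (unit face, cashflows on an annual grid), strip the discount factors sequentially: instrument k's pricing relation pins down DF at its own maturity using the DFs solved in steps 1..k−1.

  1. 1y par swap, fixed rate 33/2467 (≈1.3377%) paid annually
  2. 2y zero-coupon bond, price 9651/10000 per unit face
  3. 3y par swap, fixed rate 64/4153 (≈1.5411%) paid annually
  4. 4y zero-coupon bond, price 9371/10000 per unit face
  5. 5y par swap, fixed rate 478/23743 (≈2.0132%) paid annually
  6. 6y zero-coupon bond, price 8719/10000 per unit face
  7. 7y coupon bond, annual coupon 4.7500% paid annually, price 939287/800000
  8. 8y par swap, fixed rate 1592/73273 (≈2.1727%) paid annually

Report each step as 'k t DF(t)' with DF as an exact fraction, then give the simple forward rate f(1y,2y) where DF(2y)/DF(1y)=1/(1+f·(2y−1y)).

step 1 [1y] swap r/1=33/2467: DF=(1 − 33/2467·(0))/(1+33/2467) = 2467/2500 ≈ 0.986800
step 2 [2y] zero: DF = P = 9651/10000 ≈ 0.965100
step 3 [3y] swap r/1=64/4153: DF=(1 − 64/4153·(0.986800+0.965100))/(1+64/4153) = 597/625 ≈ 0.955200
step 4 [4y] zero: DF = P = 9371/10000 ≈ 0.937100
step 5 [5y] swap r/1=478/23743: DF=(1 − 478/23743·(0.986800+0.965100+0.955200+0.937100))/(1+478/23743) = 2261/2500 ≈ 0.904400
step 6 [6y] zero: DF = P = 8719/10000 ≈ 0.871900
step 7 [7y] bond c/1=19/400: DF=(939287/800000 − 19/400·(0.986800+0.965100+0.955200+0.937100+0.904400+0.871900))/(1+19/400) = 433/500 ≈ 0.866000
step 8 [8y] swap r/1=1592/73273: DF=(1 − 1592/73273·(0.986800+0.965100+0.955200+0.937100+0.904400+0.871900+0.866000))/(1+1592/73273) = 1051/1250 ≈ 0.840800

1 1 2467/2500
2 2 9651/10000
3 3 597/625
4 4 9371/10000
5 5 2261/2500
6 6 8719/10000
7 7 433/500
8 8 1051/1250
f(1y,2y) = ((2467/2500)/(9651/10000) − 1)/(1) = 217/9651 ≈ 2.2485%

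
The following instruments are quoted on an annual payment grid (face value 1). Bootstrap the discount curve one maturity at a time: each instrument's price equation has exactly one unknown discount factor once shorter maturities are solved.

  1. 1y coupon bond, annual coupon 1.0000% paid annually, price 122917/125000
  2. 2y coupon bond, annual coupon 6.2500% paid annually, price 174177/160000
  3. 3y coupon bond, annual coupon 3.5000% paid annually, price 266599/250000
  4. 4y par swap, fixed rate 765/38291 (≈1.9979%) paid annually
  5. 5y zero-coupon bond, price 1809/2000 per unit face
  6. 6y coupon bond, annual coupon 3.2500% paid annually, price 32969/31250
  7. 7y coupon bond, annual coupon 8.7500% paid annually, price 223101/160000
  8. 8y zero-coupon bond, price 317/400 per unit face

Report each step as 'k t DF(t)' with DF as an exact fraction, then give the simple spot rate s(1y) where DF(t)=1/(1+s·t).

1 1 1217/1250
2 2 9673/10000
3 3 9647/10000
4 4 1847/2000
5 5 1809/2000
6 6 1091/1250
7 7 8311/10000
8 8 317/400
s(1y) = (1/(1217/1250) − 1)/(1) = 33/1217 ≈ 2.7116%

step 1 [1y] bond c/1=1/100: DF=(122917/125000 − 1/100·(0))/(1+1/100) = 1217/1250 ≈ 0.973600
step 2 [2y] bond c/1=1/16: DF=(174177/160000 − 1/16·(0.973600))/(1+1/16) = 9673/10000 ≈ 0.967300
step 3 [3y] bond c/1=7/200: DF=(266599/250000 − 7/200·(0.973600+0.967300))/(1+7/200) = 9647/10000 ≈ 0.964700
step 4 [4y] swap r/1=765/38291: DF=(1 − 765/38291·(0.973600+0.967300+0.964700))/(1+765/38291) = 1847/2000 ≈ 0.923500
step 5 [5y] zero: DF = P = 1809/2000 ≈ 0.904500
step 6 [6y] bond c/1=13/400: DF=(32969/31250 − 13/400·(0.973600+0.967300+0.964700+0.923500+0.904500))/(1+13/400) = 1091/1250 ≈ 0.872800
step 7 [7y] bond c/1=7/80: DF=(223101/160000 − 7/80·(0.973600+0.967300+0.964700+0.923500+0.904500+0.872800))/(1+7/80) = 8311/10000 ≈ 0.831100
step 8 [8y] zero: DF = P = 317/400 ≈ 0.792500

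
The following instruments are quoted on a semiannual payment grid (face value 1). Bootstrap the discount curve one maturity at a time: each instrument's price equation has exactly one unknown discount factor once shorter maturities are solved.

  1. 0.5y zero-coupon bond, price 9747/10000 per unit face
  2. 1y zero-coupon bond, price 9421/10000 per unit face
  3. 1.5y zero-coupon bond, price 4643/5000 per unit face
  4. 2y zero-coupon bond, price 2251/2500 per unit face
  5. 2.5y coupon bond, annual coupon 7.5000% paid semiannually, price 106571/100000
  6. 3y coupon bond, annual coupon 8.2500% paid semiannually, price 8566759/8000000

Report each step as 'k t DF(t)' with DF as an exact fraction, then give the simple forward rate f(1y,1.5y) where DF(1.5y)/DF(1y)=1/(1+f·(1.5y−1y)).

1 1/2 9747/10000
2 1 9421/10000
3 3/2 4643/5000
4 2 2251/2500
5 5/2 4459/5000
6 3 8447/10000
f(1y,1.5y) = ((9421/10000)/(4643/5000) − 1)/(1/2) = 135/4643 ≈ 2.9076%

step 1 [0.5y] zero: DF = P = 9747/10000 ≈ 0.974700
step 2 [1y] zero: DF = P = 9421/10000 ≈ 0.942100
step 3 [1.5y] zero: DF = P = 4643/5000 ≈ 0.928600
step 4 [2y] zero: DF = P = 2251/2500 ≈ 0.900400
step 5 [2.5y] bond c/2=3/80: DF=(106571/100000 − 3/80·(0.974700+0.942100+0.928600+0.900400))/(1+3/80) = 4459/5000 ≈ 0.891800
step 6 [3y] bond c/2=33/800: DF=(8566759/8000000 − 33/800·(0.974700+0.942100+0.928600+0.900400+0.891800))/(1+33/800) = 8447/10000 ≈ 0.844700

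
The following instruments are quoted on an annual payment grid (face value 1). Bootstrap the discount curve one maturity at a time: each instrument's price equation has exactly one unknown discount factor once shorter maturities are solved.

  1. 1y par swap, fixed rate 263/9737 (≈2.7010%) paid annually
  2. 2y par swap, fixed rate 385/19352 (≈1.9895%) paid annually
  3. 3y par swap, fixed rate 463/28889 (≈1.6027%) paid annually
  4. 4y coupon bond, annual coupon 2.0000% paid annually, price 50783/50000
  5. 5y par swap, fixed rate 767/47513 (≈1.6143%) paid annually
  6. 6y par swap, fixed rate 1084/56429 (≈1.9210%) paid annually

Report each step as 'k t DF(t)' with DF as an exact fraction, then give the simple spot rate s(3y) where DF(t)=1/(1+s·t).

step 1 [1y] swap r/1=263/9737: DF=(1 − 263/9737·(0))/(1+263/9737) = 9737/10000 ≈ 0.973700
step 2 [2y] swap r/1=385/19352: DF=(1 − 385/19352·(0.973700))/(1+385/19352) = 1923/2000 ≈ 0.961500
step 3 [3y] swap r/1=463/28889: DF=(1 − 463/28889·(0.973700+0.961500))/(1+463/28889) = 9537/10000 ≈ 0.953700
step 4 [4y] bond c/1=1/50: DF=(50783/50000 − 1/50·(0.973700+0.961500+0.953700))/(1+1/50) = 9391/10000 ≈ 0.939100
step 5 [5y] swap r/1=767/47513: DF=(1 − 767/47513·(0.973700+0.961500+0.953700+0.939100))/(1+767/47513) = 9233/10000 ≈ 0.923300
step 6 [6y] swap r/1=1084/56429: DF=(1 − 1084/56429·(0.973700+0.961500+0.953700+0.939100+0.923300))/(1+1084/56429) = 2229/2500 ≈ 0.891600

1 1 9737/10000
2 2 1923/2000
3 3 9537/10000
4 4 9391/10000
5 5 9233/10000
6 6 2229/2500
s(3y) = (1/(9537/10000) − 1)/(3) = 463/28611 ≈ 1.6183%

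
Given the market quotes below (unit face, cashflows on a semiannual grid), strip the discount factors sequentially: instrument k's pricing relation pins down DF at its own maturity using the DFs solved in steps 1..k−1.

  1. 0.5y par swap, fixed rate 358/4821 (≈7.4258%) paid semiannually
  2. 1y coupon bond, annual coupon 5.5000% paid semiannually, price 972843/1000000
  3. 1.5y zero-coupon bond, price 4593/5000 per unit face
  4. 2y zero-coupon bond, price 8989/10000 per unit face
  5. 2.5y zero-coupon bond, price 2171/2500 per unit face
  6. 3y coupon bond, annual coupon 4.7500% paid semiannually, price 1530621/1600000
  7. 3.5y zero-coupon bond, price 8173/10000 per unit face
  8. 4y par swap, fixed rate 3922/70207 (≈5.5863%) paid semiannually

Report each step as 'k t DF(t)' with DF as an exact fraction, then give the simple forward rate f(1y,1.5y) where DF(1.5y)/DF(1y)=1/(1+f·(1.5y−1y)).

step 1 [0.5y] swap r/2=179/4821: DF=(1 − 179/4821·(0))/(1+179/4821) = 4821/5000 ≈ 0.964200
step 2 [1y] bond c/2=11/400: DF=(972843/1000000 − 11/400·(0.964200))/(1+11/400) = 921/1000 ≈ 0.921000
step 3 [1.5y] zero: DF = P = 4593/5000 ≈ 0.918600
step 4 [2y] zero: DF = P = 8989/10000 ≈ 0.898900
step 5 [2.5y] zero: DF = P = 2171/2500 ≈ 0.868400
step 6 [3y] bond c/2=19/800: DF=(1530621/1600000 − 19/800·(0.964200+0.921000+0.918600+0.898900+0.868400))/(1+19/800) = 2071/2500 ≈ 0.828400
step 7 [3.5y] zero: DF = P = 8173/10000 ≈ 0.817300
step 8 [4y] swap r/2=1961/70207: DF=(1 − 1961/70207·(0.964200+0.921000+0.918600+0.898900+0.868400+0.828400+0.817300))/(1+1961/70207) = 8039/10000 ≈ 0.803900

1 1/2 4821/5000
2 1 921/1000
3 3/2 4593/5000
4 2 8989/10000
5 5/2 2171/2500
6 3 2071/2500
7 7/2 8173/10000
8 4 8039/10000
f(1y,1.5y) = ((921/1000)/(4593/5000) − 1)/(1/2) = 8/1531 ≈ 0.5225%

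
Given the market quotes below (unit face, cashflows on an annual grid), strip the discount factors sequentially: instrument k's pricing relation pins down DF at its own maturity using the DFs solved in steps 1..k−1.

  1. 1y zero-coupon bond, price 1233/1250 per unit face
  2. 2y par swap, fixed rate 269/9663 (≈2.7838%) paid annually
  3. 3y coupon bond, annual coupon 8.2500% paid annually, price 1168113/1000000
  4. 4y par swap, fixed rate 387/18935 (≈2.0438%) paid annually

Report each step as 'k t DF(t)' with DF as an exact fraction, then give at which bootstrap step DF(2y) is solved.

step 1 [1y] zero: DF = P = 1233/1250 ≈ 0.986400
step 2 [2y] swap r/1=269/9663: DF=(1 − 269/9663·(0.986400))/(1+269/9663) = 4731/5000 ≈ 0.946200
step 3 [3y] bond c/1=33/400: DF=(1168113/1000000 − 33/400·(0.986400+0.946200))/(1+33/400) = 4659/5000 ≈ 0.931800
step 4 [4y] swap r/1=387/18935: DF=(1 − 387/18935·(0.986400+0.946200+0.931800))/(1+387/18935) = 4613/5000 ≈ 0.922600

1 1 1233/1250
2 2 4731/5000
3 3 4659/5000
4 4 4613/5000
DF(2y) is solved at step 2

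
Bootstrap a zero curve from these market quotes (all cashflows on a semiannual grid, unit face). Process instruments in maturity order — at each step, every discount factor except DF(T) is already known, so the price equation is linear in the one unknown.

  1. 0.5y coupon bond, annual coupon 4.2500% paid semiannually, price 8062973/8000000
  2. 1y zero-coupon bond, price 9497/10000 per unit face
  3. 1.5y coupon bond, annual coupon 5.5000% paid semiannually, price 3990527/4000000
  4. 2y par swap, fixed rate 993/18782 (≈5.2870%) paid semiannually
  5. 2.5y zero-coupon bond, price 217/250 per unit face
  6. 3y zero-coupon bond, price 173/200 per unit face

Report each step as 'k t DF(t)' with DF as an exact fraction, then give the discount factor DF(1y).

step 1 [0.5y] bond c/2=17/800: DF=(8062973/8000000 − 17/800·(0))/(1+17/800) = 9869/10000 ≈ 0.986900
step 2 [1y] zero: DF = P = 9497/10000 ≈ 0.949700
step 3 [1.5y] bond c/2=11/400: DF=(3990527/4000000 − 11/400·(0.986900+0.949700))/(1+11/400) = 9191/10000 ≈ 0.919100
step 4 [2y] swap r/2=993/37564: DF=(1 − 993/37564·(0.986900+0.949700+0.919100))/(1+993/37564) = 9007/10000 ≈ 0.900700
step 5 [2.5y] zero: DF = P = 217/250 ≈ 0.868000
step 6 [3y] zero: DF = P = 173/200 ≈ 0.865000

1 1/2 9869/10000
2 1 9497/10000
3 3/2 9191/10000
4 2 9007/10000
5 5/2 217/250
6 3 173/200
DF(1y) = 9497/10000 ≈ 0.949700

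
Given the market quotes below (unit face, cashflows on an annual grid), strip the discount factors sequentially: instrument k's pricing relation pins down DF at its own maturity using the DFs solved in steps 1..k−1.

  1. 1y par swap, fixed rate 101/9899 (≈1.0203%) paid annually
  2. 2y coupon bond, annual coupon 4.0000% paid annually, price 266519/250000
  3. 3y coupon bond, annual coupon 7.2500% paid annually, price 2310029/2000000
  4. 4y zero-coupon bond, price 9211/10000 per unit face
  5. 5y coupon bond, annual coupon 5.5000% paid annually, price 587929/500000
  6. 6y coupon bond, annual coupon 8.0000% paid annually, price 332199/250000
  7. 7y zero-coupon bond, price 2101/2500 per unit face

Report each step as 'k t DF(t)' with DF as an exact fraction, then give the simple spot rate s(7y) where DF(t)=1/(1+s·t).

step 1 [1y] swap r/1=101/9899: DF=(1 − 101/9899·(0))/(1+101/9899) = 9899/10000 ≈ 0.989900
step 2 [2y] bond c/1=1/25: DF=(266519/250000 − 1/25·(0.989900))/(1+1/25) = 987/1000 ≈ 0.987000
step 3 [3y] bond c/1=29/400: DF=(2310029/2000000 − 29/400·(0.989900+0.987000))/(1+29/400) = 9433/10000 ≈ 0.943300
step 4 [4y] zero: DF = P = 9211/10000 ≈ 0.921100
step 5 [5y] bond c/1=11/200: DF=(587929/500000 − 11/200·(0.989900+0.987000+0.943300+0.921100))/(1+11/200) = 9143/10000 ≈ 0.914300
step 6 [6y] bond c/1=2/25: DF=(332199/250000 − 2/25·(0.989900+0.987000+0.943300+0.921100+0.914300))/(1+2/25) = 8781/10000 ≈ 0.878100
step 7 [7y] zero: DF = P = 2101/2500 ≈ 0.840400

1 1 9899/10000
2 2 987/1000
3 3 9433/10000
4 4 9211/10000
5 5 9143/10000
6 6 8781/10000
7 7 2101/2500
s(7y) = (1/(2101/2500) − 1)/(7) = 57/2101 ≈ 2.7130%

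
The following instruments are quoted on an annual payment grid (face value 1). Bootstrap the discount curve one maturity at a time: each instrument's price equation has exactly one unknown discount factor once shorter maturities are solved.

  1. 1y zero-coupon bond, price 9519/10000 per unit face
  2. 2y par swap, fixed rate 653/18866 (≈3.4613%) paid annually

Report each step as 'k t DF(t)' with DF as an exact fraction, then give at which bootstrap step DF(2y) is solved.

1 1 9519/10000
2 2 9347/10000
DF(2y) is solved at step 2

step 1 [1y] zero: DF = P = 9519/10000 ≈ 0.951900
step 2 [2y] swap r/1=653/18866: DF=(1 − 653/18866·(0.951900))/(1+653/18866) = 9347/10000 ≈ 0.934700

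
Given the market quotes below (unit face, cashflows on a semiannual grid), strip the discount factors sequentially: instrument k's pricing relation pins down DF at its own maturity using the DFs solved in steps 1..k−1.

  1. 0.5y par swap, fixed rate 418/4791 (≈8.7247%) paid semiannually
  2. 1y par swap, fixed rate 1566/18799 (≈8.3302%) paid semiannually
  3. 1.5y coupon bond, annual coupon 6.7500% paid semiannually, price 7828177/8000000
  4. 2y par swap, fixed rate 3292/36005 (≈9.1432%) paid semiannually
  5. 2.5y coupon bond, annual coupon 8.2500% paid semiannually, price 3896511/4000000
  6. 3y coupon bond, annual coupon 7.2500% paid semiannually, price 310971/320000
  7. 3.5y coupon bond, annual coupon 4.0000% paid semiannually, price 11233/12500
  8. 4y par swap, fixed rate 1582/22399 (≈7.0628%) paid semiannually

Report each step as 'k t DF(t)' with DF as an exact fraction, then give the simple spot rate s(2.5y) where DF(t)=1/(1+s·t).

step 1 [0.5y] swap r/2=209/4791: DF=(1 − 209/4791·(0))/(1+209/4791) = 4791/5000 ≈ 0.958200
step 2 [1y] swap r/2=783/18799: DF=(1 − 783/18799·(0.958200))/(1+783/18799) = 9217/10000 ≈ 0.921700
step 3 [1.5y] bond c/2=27/800: DF=(7828177/8000000 − 27/800·(0.958200+0.921700))/(1+27/800) = 2213/2500 ≈ 0.885200
step 4 [2y] swap r/2=1646/36005: DF=(1 − 1646/36005·(0.958200+0.921700+0.885200))/(1+1646/36005) = 4177/5000 ≈ 0.835400
step 5 [2.5y] bond c/2=33/800: DF=(3896511/4000000 − 33/800·(0.958200+0.921700+0.885200+0.835400))/(1+33/800) = 7929/10000 ≈ 0.792900
step 6 [3y] bond c/2=29/800: DF=(310971/320000 − 29/800·(0.958200+0.921700+0.885200+0.835400+0.792900))/(1+29/800) = 7841/10000 ≈ 0.784100
step 7 [3.5y] bond c/2=1/50: DF=(11233/12500 − 1/50·(0.958200+0.921700+0.885200+0.835400+0.792900+0.784100))/(1+1/50) = 1559/2000 ≈ 0.779500
step 8 [4y] swap r/2=791/22399: DF=(1 − 791/22399·(0.958200+0.921700+0.885200+0.835400+0.792900+0.784100+0.779500))/(1+791/22399) = 7627/10000 ≈ 0.762700

1 1/2 4791/5000
2 1 9217/10000
3 3/2 2213/2500
4 2 4177/5000
5 5/2 7929/10000
6 3 7841/10000
7 7/2 1559/2000
8 4 7627/10000
s(2.5y) = (1/(7929/10000) − 1)/(5/2) = 4142/39645 ≈ 10.4477%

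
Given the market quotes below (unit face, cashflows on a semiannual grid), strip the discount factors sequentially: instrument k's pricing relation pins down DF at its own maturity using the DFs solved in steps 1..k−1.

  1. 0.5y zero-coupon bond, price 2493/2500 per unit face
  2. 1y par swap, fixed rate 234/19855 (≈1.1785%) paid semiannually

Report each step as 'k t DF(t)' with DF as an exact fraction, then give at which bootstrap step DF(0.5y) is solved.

1 1/2 2493/2500
2 1 9883/10000
DF(0.5y) is solved at step 1

step 1 [0.5y] zero: DF = P = 2493/2500 ≈ 0.997200
step 2 [1y] swap r/2=117/19855: DF=(1 − 117/19855·(0.997200))/(1+117/19855) = 9883/10000 ≈ 0.988300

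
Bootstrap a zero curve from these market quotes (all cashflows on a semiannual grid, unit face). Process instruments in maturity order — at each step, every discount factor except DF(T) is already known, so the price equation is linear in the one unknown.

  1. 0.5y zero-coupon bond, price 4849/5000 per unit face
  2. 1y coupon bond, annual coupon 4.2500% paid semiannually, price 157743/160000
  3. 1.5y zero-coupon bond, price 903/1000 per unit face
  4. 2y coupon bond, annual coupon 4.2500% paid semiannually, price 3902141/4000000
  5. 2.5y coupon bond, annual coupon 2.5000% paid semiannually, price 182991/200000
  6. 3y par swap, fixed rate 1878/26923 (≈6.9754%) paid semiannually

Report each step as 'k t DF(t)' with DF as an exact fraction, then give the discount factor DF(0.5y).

1 1/2 4849/5000
2 1 2363/2500
3 3/2 903/1000
4 2 4483/5000
5 5/2 4289/5000
6 3 4061/5000
DF(0.5y) = 4849/5000 ≈ 0.969800

step 1 [0.5y] zero: DF = P = 4849/5000 ≈ 0.969800
step 2 [1y] bond c/2=17/800: DF=(157743/160000 − 17/800·(0.969800))/(1+17/800) = 2363/2500 ≈ 0.945200
step 3 [1.5y] zero: DF = P = 903/1000 ≈ 0.903000
step 4 [2y] bond c/2=17/800: DF=(3902141/4000000 − 17/800·(0.969800+0.945200+0.903000))/(1+17/800) = 4483/5000 ≈ 0.896600
step 5 [2.5y] bond c/2=1/80: DF=(182991/200000 − 1/80·(0.969800+0.945200+0.903000+0.896600))/(1+1/80) = 4289/5000 ≈ 0.857800
step 6 [3y] swap r/2=939/26923: DF=(1 − 939/26923·(0.969800+0.945200+0.903000+0.896600+0.857800))/(1+939/26923) = 4061/5000 ≈ 0.812200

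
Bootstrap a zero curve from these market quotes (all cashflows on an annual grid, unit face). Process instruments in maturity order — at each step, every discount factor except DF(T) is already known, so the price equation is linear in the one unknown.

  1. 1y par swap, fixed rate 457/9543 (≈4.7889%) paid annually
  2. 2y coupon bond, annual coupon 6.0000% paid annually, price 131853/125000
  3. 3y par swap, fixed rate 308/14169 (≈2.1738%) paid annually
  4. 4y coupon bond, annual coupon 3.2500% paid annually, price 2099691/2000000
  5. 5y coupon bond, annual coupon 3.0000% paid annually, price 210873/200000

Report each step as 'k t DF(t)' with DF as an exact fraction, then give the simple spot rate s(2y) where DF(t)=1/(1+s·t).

step 1 [1y] swap r/1=457/9543: DF=(1 − 457/9543·(0))/(1+457/9543) = 9543/10000 ≈ 0.954300
step 2 [2y] bond c/1=3/50: DF=(131853/125000 − 3/50·(0.954300))/(1+3/50) = 9411/10000 ≈ 0.941100
step 3 [3y] swap r/1=308/14169: DF=(1 − 308/14169·(0.954300+0.941100))/(1+308/14169) = 1173/1250 ≈ 0.938400
step 4 [4y] bond c/1=13/400: DF=(2099691/2000000 − 13/400·(0.954300+0.941100+0.938400))/(1+13/400) = 2319/2500 ≈ 0.927600
step 5 [5y] bond c/1=3/100: DF=(210873/200000 − 3/100·(0.954300+0.941100+0.938400+0.927600))/(1+3/100) = 9141/10000 ≈ 0.914100

1 1 9543/10000
2 2 9411/10000
3 3 1173/1250
4 4 2319/2500
5 5 9141/10000
s(2y) = (1/(9411/10000) − 1)/(2) = 589/18822 ≈ 3.1293%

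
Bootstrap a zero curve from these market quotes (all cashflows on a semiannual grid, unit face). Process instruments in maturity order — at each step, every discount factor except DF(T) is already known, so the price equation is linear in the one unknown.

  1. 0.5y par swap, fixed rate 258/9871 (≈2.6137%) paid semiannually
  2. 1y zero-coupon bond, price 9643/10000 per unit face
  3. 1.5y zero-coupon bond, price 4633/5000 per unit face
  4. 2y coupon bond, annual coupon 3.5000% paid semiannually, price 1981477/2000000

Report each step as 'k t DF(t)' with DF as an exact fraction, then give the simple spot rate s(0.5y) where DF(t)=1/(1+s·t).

1 1/2 9871/10000
2 1 9643/10000
3 3/2 4633/5000
4 2 4621/5000
s(0.5y) = (1/(9871/10000) − 1)/(1/2) = 258/9871 ≈ 2.6137%

step 1 [0.5y] swap r/2=129/9871: DF=(1 − 129/9871·(0))/(1+129/9871) = 9871/10000 ≈ 0.987100
step 2 [1y] zero: DF = P = 9643/10000 ≈ 0.964300
step 3 [1.5y] zero: DF = P = 4633/5000 ≈ 0.926600
step 4 [2y] bond c/2=7/400: DF=(1981477/2000000 − 7/400·(0.987100+0.964300+0.926600))/(1+7/400) = 4621/5000 ≈ 0.924200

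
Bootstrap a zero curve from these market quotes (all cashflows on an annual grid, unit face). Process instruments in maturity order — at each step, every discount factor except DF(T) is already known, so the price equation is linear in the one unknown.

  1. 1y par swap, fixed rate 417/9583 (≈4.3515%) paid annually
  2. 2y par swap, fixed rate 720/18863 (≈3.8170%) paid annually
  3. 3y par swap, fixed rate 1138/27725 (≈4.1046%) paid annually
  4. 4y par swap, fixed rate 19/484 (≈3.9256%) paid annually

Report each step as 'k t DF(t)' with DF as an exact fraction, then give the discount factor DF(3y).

step 1 [1y] swap r/1=417/9583: DF=(1 − 417/9583·(0))/(1+417/9583) = 9583/10000 ≈ 0.958300
step 2 [2y] swap r/1=720/18863: DF=(1 − 720/18863·(0.958300))/(1+720/18863) = 116/125 ≈ 0.928000
step 3 [3y] swap r/1=1138/27725: DF=(1 − 1138/27725·(0.958300+0.928000))/(1+1138/27725) = 4431/5000 ≈ 0.886200
step 4 [4y] swap r/1=19/484: DF=(1 − 19/484·(0.958300+0.928000+0.886200))/(1+19/484) = 343/400 ≈ 0.857500

1 1 9583/10000
2 2 116/125
3 3 4431/5000
4 4 343/400
DF(3y) = 4431/5000 ≈ 0.886200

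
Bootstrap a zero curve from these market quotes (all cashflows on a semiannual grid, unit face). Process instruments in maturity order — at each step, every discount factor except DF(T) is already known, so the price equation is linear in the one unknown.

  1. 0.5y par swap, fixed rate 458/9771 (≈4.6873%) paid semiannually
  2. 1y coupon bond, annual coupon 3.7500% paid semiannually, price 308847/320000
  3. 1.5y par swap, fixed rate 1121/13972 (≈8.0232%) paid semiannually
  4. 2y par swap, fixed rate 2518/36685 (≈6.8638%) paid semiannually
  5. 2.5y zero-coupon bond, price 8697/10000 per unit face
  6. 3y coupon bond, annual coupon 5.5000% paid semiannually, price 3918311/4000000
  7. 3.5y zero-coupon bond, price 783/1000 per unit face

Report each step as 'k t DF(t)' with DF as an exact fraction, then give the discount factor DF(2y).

step 1 [0.5y] swap r/2=229/9771: DF=(1 − 229/9771·(0))/(1+229/9771) = 9771/10000 ≈ 0.977100
step 2 [1y] bond c/2=3/160: DF=(308847/320000 − 3/160·(0.977100))/(1+3/160) = 4647/5000 ≈ 0.929400
step 3 [1.5y] swap r/2=1121/27944: DF=(1 − 1121/27944·(0.977100+0.929400))/(1+1121/27944) = 8879/10000 ≈ 0.887900
step 4 [2y] swap r/2=1259/36685: DF=(1 − 1259/36685·(0.977100+0.929400+0.887900))/(1+1259/36685) = 8741/10000 ≈ 0.874100
step 5 [2.5y] zero: DF = P = 8697/10000 ≈ 0.869700
step 6 [3y] bond c/2=11/400: DF=(3918311/4000000 − 11/400·(0.977100+0.929400+0.887900+0.874100+0.869700))/(1+11/400) = 8319/10000 ≈ 0.831900
step 7 [3.5y] zero: DF = P = 783/1000 ≈ 0.783000

1 1/2 9771/10000
2 1 4647/5000
3 3/2 8879/10000
4 2 8741/10000
5 5/2 8697/10000
6 3 8319/10000
7 7/2 783/1000
DF(2y) = 8741/10000 ≈ 0.874100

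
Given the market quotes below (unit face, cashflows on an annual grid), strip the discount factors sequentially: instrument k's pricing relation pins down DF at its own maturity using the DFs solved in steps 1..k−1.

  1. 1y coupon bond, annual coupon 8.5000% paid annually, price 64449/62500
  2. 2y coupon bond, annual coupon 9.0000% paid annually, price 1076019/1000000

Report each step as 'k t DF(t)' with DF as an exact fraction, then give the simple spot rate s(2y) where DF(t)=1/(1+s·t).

1 1 594/625
2 2 9087/10000
s(2y) = (1/(9087/10000) − 1)/(2) = 913/18174 ≈ 5.0237%

step 1 [1y] bond c/1=17/200: DF=(64449/62500 − 17/200·(0))/(1+17/200) = 594/625 ≈ 0.950400
step 2 [2y] bond c/1=9/100: DF=(1076019/1000000 − 9/100·(0.950400))/(1+9/100) = 9087/10000 ≈ 0.908700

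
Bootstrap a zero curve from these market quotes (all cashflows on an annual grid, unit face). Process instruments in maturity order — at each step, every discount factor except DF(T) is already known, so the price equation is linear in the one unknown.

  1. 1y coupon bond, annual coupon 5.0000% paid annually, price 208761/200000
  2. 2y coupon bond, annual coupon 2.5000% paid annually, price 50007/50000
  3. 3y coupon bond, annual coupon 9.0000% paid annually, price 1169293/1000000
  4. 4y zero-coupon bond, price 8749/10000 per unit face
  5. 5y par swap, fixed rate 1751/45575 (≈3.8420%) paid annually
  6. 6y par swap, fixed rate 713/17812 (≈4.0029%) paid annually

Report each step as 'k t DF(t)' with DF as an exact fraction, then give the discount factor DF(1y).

step 1 [1y] bond c/1=1/20: DF=(208761/200000 − 1/20·(0))/(1+1/20) = 9941/10000 ≈ 0.994100
step 2 [2y] bond c/1=1/40: DF=(50007/50000 − 1/40·(0.994100))/(1+1/40) = 1903/2000 ≈ 0.951500
step 3 [3y] bond c/1=9/100: DF=(1169293/1000000 − 9/100·(0.994100+0.951500))/(1+9/100) = 9121/10000 ≈ 0.912100
step 4 [4y] zero: DF = P = 8749/10000 ≈ 0.874900
step 5 [5y] swap r/1=1751/45575: DF=(1 − 1751/45575·(0.994100+0.951500+0.912100+0.874900))/(1+1751/45575) = 8249/10000 ≈ 0.824900
step 6 [6y] swap r/1=713/17812: DF=(1 − 713/17812·(0.994100+0.951500+0.912100+0.874900+0.824900))/(1+713/17812) = 7861/10000 ≈ 0.786100

1 1 9941/10000
2 2 1903/2000
3 3 9121/10000
4 4 8749/10000
5 5 8249/10000
6 6 7861/10000
DF(1y) = 9941/10000 ≈ 0.994100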